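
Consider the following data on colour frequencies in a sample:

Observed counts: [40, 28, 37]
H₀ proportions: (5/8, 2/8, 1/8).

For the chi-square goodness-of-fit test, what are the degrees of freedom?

degrees of freedom = 2

df = k − 1 = 3 − 1 = 2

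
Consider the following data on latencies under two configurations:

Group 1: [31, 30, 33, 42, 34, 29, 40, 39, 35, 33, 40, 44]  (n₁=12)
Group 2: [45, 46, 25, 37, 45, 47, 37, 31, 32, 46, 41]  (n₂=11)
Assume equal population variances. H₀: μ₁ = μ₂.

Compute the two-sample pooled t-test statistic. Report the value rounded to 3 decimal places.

x̄₁=35.833, s₁=4.988, n₁=12
x̄₂=39.273, s₂=7.444, n₂=11
s_p² = [11·4.988² + 10·7.444²]/21 = 39.4214
SE = √(s_p²·(1/12+1/11)) = 2.6209
t = (35.833−39.273)/2.6209 = -1.3123
df = 21

test statistic = -1.312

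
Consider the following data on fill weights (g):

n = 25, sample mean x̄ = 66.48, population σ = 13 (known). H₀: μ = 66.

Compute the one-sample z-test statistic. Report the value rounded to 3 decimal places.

test statistic = 0.185

SE = σ/√n = 13/√25 = 2.6000
z = (x̄−μ₀)/SE = (66.48−66)/2.6000 = 0.1846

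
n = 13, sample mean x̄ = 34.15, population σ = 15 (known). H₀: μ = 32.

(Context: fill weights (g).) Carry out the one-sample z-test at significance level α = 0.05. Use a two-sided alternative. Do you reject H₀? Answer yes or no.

SE = σ/√n = 15/√13 = 4.1603
z = (x̄−μ₀)/SE = (34.15−32)/4.1603 = 0.5168
p-value (two-sided) = 0.60530
At α=0.05: p ≥ α → fail to reject H₀

reject H₀: no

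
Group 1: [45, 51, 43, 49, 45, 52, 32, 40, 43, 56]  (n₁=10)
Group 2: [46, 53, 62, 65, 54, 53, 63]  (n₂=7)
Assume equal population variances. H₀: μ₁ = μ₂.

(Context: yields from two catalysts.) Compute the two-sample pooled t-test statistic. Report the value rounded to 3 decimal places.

x̄₁=45.600, s₁=6.835, n₁=10
x̄₂=56.571, s₂=6.901, n₂=7
s_p² = [9·6.835² + 6·6.901²]/15 = 47.0743
SE = √(s_p²·(1/10+1/7)) = 3.3812
t = (45.600−56.571)/3.3812 = -3.2449
df = 15

test statistic = -3.245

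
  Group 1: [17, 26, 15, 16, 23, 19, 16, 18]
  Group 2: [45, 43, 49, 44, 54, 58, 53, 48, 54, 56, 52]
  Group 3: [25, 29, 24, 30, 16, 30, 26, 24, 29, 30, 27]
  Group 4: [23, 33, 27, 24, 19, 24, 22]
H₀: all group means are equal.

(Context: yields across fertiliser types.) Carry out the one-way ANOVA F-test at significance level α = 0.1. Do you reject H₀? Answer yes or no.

Group means [18.75, 50.55, 26.36, 24.57], grand mean 31.568
SSB = Σnᵢ(x̄ᵢ−x̄)² = 5916.594; SSW = ΣΣ(x−x̄ᵢ)² = 652.487
MSB = 5916.594/3 = 1972.1980; MSW = 652.487/33 = 19.7723
F = MSB/MSW = 99.7453
df = (3, 33)
p-value (upper-tail) = 0.00000
At α=0.1: p < α → reject H₀

reject H₀: yes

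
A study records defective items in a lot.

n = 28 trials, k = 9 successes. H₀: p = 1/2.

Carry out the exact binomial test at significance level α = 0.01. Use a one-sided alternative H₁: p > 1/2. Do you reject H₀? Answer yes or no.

reject H₀: no

Exact binomial: n=28, k=9, p₀=1/2=0.5000
P(X≥9) from Σ C(n,i)·p₀^i·(1−p₀)^(n−i)
p-value (one-sided, H₁ greater) = 0.98215
At α=0.01: p ≥ α → fail to reject H₀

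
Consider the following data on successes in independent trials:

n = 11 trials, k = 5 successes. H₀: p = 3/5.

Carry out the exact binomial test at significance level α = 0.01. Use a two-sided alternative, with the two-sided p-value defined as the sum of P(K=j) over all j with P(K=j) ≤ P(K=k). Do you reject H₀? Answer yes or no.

reject H₀: no

Exact binomial: n=11, k=5, p₀=3/5=0.6000
P(X=j) = C(n,j)·p₀^j·(1−p₀)^(n−j); p = Σ P(X=j) over j with P(X=j) ≤ P(X=5)
p-value (two-sided) = 0.36542
At α=0.01: p ≥ α → fail to reject H₀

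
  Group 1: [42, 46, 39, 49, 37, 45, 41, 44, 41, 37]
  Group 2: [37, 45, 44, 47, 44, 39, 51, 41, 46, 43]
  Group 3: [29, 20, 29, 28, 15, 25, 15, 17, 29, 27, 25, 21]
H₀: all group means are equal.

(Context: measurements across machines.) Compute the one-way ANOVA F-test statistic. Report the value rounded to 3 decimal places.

Group means [42.10, 43.70, 23.33], grand mean 35.562
SSB = Σnᵢ(x̄ᵢ−x̄)² = 2884.208; SSW = ΣΣ(x−x̄ᵢ)² = 617.667
MSB = 2884.208/2 = 1442.1042; MSW = 617.667/29 = 21.2989
F = MSB/MSW = 67.7081
df = (2, 29)

test statistic = 67.708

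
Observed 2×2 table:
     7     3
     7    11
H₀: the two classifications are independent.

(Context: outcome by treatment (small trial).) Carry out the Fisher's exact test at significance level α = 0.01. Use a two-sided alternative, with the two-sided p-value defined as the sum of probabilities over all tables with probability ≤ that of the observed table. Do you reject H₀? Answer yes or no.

Margins: r₁=10, r₂=18, c₁=14, c₂=14, n=28
p_obs = C(10,7)·C(18,7)/C(28,14); sum pmf over tables with pmf ≤ p_obs
p-value (two-sided) = 0.23646
At α=0.01: p ≥ α → fail to reject H₀

reject H₀: no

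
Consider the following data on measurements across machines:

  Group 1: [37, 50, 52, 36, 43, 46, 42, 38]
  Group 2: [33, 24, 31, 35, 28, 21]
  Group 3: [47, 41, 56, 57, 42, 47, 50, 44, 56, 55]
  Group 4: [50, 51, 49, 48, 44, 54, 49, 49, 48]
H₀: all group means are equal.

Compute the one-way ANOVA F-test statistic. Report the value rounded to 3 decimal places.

test statistic = 23.795

Group means [43.00, 28.67, 49.50, 49.11], grand mean 44.030
SSB = Σnᵢ(x̄ᵢ−x̄)² = 1956.247; SSW = ΣΣ(x−x̄ᵢ)² = 794.722
MSB = 1956.247/3 = 652.0825; MSW = 794.722/29 = 27.4042
F = MSB/MSW = 23.7950
df = (3, 29)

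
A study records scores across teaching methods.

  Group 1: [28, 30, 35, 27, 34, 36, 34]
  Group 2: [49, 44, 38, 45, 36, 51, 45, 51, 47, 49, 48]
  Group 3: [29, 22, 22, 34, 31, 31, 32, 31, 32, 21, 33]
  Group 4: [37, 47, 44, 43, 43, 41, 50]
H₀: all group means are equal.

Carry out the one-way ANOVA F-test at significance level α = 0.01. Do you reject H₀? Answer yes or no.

reject H₀: yes

Group means [32.00, 45.73, 28.91, 43.57], grand mean 37.500
SSB = Σnᵢ(x̄ᵢ−x̄)² = 2026.195; SSW = ΣΣ(x−x̄ᵢ)² = 656.805
MSB = 2026.195/3 = 675.3983; MSW = 656.805/32 = 20.5252
F = MSB/MSW = 32.9059
df = (3, 32)
p-value (upper-tail) = 0.00000
At α=0.01: p < α → reject H₀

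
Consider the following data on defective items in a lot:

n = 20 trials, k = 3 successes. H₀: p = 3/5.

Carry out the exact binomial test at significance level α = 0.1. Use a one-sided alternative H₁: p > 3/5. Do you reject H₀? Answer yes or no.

reject H₀: no

Exact binomial: n=20, k=3, p₀=3/5=0.6000
P(X≥3) from Σ C(n,i)·p₀^i·(1−p₀)^(n−i)
p-value (one-sided, H₁ greater) = 0.99999
At α=0.1: p ≥ α → fail to reject H₀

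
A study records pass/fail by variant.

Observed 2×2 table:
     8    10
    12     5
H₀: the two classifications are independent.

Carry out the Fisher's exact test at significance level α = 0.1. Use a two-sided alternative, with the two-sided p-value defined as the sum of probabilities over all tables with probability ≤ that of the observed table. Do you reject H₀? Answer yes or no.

reject H₀: no

Margins: r₁=18, r₂=17, c₁=20, c₂=15, n=35
p_obs = C(18,8)·C(17,12)/C(35,20); sum pmf over tables with pmf ≤ p_obs
p-value (two-sided) = 0.17558
At α=0.1: p ≥ α → fail to reject H₀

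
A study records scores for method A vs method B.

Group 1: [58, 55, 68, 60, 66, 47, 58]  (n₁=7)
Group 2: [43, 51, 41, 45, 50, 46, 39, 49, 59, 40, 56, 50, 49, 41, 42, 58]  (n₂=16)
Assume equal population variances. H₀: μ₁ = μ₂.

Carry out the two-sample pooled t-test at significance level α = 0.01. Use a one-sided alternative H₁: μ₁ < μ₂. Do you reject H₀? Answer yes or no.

reject H₀: no

x̄₁=58.857, s₁=6.986, n₁=7
x̄₂=47.438, s₂=6.408, n₂=16
s_p² = [6·6.986² + 15·6.408²]/21 = 43.2759
SE = √(s_p²·(1/7+1/16)) = 2.9811
t = (58.857−47.438)/2.9811 = 3.8307
df = 21
p-value (one-sided, H₁ less) = 0.99951
At α=0.01: p ≥ α → fail to reject H₀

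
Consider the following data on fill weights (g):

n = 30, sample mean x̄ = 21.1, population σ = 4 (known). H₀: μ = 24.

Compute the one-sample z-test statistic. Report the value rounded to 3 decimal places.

test statistic = -3.971

SE = σ/√n = 4/√30 = 0.7303
z = (x̄−μ₀)/SE = (21.1−24)/0.7303 = -3.9710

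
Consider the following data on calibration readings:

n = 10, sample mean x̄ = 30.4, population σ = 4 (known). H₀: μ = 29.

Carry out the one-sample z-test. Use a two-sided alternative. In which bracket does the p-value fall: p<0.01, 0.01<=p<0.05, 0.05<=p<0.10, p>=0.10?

SE = σ/√n = 4/√10 = 1.2649
z = (x̄−μ₀)/SE = (30.4−29)/1.2649 = 1.1068
p-value (two-sided) = 0.26838
→ bracket: p>=0.10

p-value bracket: p>=0.10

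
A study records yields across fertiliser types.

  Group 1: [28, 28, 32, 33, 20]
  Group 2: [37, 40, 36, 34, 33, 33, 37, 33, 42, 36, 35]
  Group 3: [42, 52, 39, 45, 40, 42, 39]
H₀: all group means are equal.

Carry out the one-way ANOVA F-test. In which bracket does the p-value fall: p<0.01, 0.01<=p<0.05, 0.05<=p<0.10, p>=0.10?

p-value bracket: p<0.01

Group means [28.20, 36.00, 42.71], grand mean 36.348
SSB = Σnᵢ(x̄ᵢ−x̄)² = 616.989; SSW = ΣΣ(x−x̄ᵢ)² = 318.229
MSB = 616.989/2 = 308.4944; MSW = 318.229/20 = 15.9114
F = MSB/MSW = 19.3882
df = (2, 20)
p-value (upper-tail) = 0.00002
→ bracket: p<0.01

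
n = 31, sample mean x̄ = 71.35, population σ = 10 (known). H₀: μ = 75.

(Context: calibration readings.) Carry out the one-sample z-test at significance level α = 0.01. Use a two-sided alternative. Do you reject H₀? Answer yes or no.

SE = σ/√n = 10/√31 = 1.7961
z = (x̄−μ₀)/SE = (71.35−75)/1.7961 = -2.0322
p-value (two-sided) = 0.04213
At α=0.01: p ≥ α → fail to reject H₀

reject H₀: no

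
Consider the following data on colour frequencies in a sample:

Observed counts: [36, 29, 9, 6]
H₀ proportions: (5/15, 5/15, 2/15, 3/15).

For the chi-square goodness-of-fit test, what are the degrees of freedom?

degrees of freedom = 3

df = k − 1 = 4 − 1 = 3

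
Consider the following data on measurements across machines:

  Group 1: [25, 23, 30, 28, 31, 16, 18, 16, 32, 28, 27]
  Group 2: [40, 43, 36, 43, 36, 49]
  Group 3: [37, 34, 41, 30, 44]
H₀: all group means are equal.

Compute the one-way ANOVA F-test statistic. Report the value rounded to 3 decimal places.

test statistic = 19.112

Group means [24.91, 41.17, 37.20], grand mean 32.136
SSB = Σnᵢ(x̄ᵢ−x̄)² = 1192.048; SSW = ΣΣ(x−x̄ᵢ)² = 592.542
MSB = 1192.048/2 = 596.0242; MSW = 592.542/19 = 31.1864
F = MSB/MSW = 19.1116
df = (2, 19)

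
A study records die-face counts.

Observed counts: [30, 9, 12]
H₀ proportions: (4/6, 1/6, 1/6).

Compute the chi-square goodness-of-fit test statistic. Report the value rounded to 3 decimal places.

test statistic = 1.941

n = 51; E_i = n·p_i = [34.00, 8.50, 8.50]
χ² = (30−34.00)²/34.00 + (9−8.50)²/8.50 + (12−8.50)²/8.50 = 1.9412
df = 2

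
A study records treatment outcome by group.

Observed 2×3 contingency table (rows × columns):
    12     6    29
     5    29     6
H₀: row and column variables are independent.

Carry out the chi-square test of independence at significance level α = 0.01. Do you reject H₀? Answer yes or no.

Row totals [47, 40], col totals [17, 35, 35], n=87
χ² = (12−9.18)²/9.18 + (6−18.91)²/18.91 + (29−18.91)²/18.91 + (5−7.82)²/7.82 + (29−16.09)²/16.09 + (6−16.09)²/16.09 = 32.7598
df = 2
p-value (upper-tail) = 0.00000
At α=0.01: p < α → reject H₀

reject H₀: yes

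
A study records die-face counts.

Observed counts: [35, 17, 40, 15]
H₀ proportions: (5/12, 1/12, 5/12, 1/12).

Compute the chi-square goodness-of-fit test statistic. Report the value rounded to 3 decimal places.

n = 107; E_i = n·p_i = [44.58, 8.92, 44.58, 8.92]
χ² = (35−44.58)²/44.58 + (17−8.92)²/8.92 + (40−44.58)²/44.58 + (15−8.92)²/8.92 = 14.0093
df = 3

test statistic = 14.009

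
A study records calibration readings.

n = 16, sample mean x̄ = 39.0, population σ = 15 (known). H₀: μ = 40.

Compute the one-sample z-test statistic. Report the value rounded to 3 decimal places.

test statistic = -0.267

SE = σ/√n = 15/√16 = 3.7500
z = (x̄−μ₀)/SE = (39.0−40)/3.7500 = -0.2667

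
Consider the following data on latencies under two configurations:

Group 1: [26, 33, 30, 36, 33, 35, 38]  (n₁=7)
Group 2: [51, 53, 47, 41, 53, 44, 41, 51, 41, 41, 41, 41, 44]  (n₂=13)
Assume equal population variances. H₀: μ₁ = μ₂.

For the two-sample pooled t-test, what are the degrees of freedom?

degrees of freedom = 18

df = n₁ + n₂ − 2 = 7 + 13 − 2 = 18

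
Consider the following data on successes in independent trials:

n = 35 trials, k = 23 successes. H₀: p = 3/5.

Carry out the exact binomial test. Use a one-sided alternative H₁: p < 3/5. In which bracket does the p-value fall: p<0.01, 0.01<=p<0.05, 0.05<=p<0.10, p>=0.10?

Exact binomial: n=35, k=23, p₀=3/5=0.6000
P(X≤23) from Σ C(n,i)·p₀^i·(1−p₀)^(n−i)
p-value (one-sided, H₁ less) = 0.80483
→ bracket: p>=0.10

p-value bracket: p>=0.10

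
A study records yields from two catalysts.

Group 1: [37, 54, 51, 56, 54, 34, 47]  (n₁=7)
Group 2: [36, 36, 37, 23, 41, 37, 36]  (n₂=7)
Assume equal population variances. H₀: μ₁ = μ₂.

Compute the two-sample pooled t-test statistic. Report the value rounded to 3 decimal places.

test statistic = 3.153

x̄₁=47.571, s₁=8.772, n₁=7
x̄₂=35.143, s₂=5.640, n₂=7
s_p² = [6·8.772² + 6·5.640²]/12 = 54.3810
SE = √(s_p²·(1/7+1/7)) = 3.9418
t = (47.571−35.143)/3.9418 = 3.1531
df = 12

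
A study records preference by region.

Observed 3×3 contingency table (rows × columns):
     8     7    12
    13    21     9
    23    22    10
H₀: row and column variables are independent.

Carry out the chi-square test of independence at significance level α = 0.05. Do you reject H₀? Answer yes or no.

Row totals [27, 43, 55], col totals [44, 50, 31], n=125
χ² = (8−9.50)²/9.50 + (7−10.80)²/10.80 + (12−6.70)²/6.70 + (13−15.14)²/15.14 + (21−17.20)²/17.20 + (9−10.66)²/10.66 + (23−19.36)²/19.36 + (22−22.00)²/22.00 + (10−13.64)²/13.64 = 8.8328
df = 4
p-value (upper-tail) = 0.06542
At α=0.05: p ≥ α → fail to reject H₀

reject H₀: no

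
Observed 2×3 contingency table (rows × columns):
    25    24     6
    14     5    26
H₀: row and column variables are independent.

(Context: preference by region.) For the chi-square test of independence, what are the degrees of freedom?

df = (r−1)(c−1) = (2−1)·(3−1) = 2

degrees of freedom = 2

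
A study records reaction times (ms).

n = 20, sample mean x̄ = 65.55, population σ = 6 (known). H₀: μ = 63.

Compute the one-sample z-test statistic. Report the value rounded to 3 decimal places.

SE = σ/√n = 6/√20 = 1.3416
z = (x̄−μ₀)/SE = (65.55−63)/1.3416 = 1.9007

test statistic = 1.901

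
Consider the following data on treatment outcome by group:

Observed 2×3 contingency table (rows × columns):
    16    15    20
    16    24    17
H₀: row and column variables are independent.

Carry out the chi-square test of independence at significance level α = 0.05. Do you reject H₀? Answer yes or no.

reject H₀: no

Row totals [51, 57], col totals [32, 39, 37], n=108
χ² = (16−15.11)²/15.11 + (15−18.42)²/18.42 + (20−17.47)²/17.47 + (16−16.89)²/16.89 + (24−20.58)²/20.58 + (17−19.53)²/19.53 = 1.9930
df = 2
p-value (upper-tail) = 0.36917
At α=0.05: p ≥ α → fail to reject H₀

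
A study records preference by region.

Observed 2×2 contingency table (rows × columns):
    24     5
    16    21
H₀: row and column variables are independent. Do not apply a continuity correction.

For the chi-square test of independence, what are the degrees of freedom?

df = (r−1)(c−1) = (2−1)·(2−1) = 1

degrees of freedom = 1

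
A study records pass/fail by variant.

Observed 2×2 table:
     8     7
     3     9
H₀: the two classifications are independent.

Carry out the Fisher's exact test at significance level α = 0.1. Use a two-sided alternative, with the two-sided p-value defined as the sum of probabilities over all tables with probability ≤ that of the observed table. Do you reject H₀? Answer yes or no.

Margins: r₁=15, r₂=12, c₁=11, c₂=16, n=27
p_obs = C(15,8)·C(12,3)/C(27,11); sum pmf over tables with pmf ≤ p_obs
p-value (two-sided) = 0.23883
At α=0.1: p ≥ α → fail to reject H₀

reject H₀: no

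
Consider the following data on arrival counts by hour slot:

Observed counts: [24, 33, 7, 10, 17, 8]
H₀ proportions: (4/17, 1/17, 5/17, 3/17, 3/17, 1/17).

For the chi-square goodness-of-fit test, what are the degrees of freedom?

degrees of freedom = 5

df = k − 1 = 6 − 1 = 5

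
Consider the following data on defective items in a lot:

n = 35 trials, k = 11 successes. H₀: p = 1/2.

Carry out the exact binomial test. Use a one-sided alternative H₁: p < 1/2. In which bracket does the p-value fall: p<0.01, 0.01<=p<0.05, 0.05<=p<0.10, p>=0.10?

Exact binomial: n=35, k=11, p₀=1/2=0.5000
P(X≤11) from Σ C(n,i)·p₀^i·(1−p₀)^(n−i)
p-value (one-sided, H₁ less) = 0.02048
→ bracket: 0.01<=p<0.05

p-value bracket: 0.01<=p<0.05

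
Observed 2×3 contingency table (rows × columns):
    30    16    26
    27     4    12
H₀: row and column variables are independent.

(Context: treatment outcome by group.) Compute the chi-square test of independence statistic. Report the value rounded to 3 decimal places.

Row totals [72, 43], col totals [57, 20, 38], n=115
χ² = (30−35.69)²/35.69 + (16−12.52)²/12.52 + (26−23.79)²/23.79 + (27−21.31)²/21.31 + (4−7.48)²/7.48 + (12−14.21)²/14.21 = 5.5561
df = 2

test statistic = 5.556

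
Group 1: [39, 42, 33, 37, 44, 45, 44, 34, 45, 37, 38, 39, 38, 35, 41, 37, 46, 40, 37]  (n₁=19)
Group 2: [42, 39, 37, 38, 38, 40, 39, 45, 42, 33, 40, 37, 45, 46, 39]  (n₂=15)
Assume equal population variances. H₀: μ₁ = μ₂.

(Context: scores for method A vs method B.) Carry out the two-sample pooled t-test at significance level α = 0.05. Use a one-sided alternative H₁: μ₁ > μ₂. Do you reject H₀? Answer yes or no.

x̄₁=39.526, s₁=3.907, n₁=19
x̄₂=40.000, s₂=3.505, n₂=15
s_p² = [18·3.907² + 14·3.505²]/32 = 13.9605
SE = √(s_p²·(1/19+1/15)) = 1.2905
t = (39.526−40.000)/1.2905 = -0.3670
df = 32
p-value (one-sided, H₁ greater) = 0.64200
At α=0.05: p ≥ α → fail to reject H₀

reject H₀: no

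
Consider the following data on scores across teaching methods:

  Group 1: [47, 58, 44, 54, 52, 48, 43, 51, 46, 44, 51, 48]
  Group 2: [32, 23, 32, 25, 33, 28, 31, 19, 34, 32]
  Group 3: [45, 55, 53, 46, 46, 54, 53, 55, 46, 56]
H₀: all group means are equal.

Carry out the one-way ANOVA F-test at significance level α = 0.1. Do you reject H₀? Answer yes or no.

reject H₀: yes

Group means [48.83, 28.90, 50.90], grand mean 43.250
SSB = Σnᵢ(x̄ᵢ−x̄)² = 3018.533; SSW = ΣΣ(x−x̄ᵢ)² = 633.467
MSB = 3018.533/2 = 1509.2667; MSW = 633.467/29 = 21.8437
F = MSB/MSW = 69.0940
df = (2, 29)
p-value (upper-tail) = 0.00000
At α=0.1: p < α → reject H₀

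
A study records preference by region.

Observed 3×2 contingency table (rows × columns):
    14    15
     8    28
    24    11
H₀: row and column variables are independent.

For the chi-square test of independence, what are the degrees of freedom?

df = (r−1)(c−1) = (3−1)·(2−1) = 2

degrees of freedom = 2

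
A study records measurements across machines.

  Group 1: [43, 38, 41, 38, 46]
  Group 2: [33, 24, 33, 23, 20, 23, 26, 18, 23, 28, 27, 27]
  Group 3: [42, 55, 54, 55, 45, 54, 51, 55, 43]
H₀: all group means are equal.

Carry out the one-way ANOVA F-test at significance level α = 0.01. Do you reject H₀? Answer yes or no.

reject H₀: yes

Group means [41.20, 25.42, 50.44], grand mean 37.115
SSB = Σnᵢ(x̄ᵢ−x̄)² = 3324.715; SSW = ΣΣ(x−x̄ᵢ)² = 521.939
MSB = 3324.715/2 = 1662.3575; MSW = 521.939/23 = 22.6930
F = MSB/MSW = 73.2542
df = (2, 23)
p-value (upper-tail) = 0.00000
At α=0.01: p < α → reject H₀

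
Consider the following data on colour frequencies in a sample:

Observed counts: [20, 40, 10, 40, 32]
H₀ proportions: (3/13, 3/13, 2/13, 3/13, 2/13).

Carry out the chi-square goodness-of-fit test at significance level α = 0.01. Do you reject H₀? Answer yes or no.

n = 142; E_i = n·p_i = [32.77, 32.77, 21.85, 32.77, 21.85]
χ² = (20−32.77)²/32.77 + (40−32.77)²/32.77 + (10−21.85)²/21.85 + (40−32.77)²/32.77 + (32−21.85)²/21.85 = 19.3099
df = 4
p-value (upper-tail) = 0.00068
At α=0.01: p < α → reject H₀

reject H₀: yes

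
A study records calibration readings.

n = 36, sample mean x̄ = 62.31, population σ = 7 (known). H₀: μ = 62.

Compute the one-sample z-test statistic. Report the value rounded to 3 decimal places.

SE = σ/√n = 7/√36 = 1.1667
z = (x̄−μ₀)/SE = (62.31−62)/1.1667 = 0.2657

test statistic = 0.266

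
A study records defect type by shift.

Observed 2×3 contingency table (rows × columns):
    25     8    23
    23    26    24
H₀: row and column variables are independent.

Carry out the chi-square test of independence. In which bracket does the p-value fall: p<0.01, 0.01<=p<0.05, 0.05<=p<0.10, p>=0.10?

p-value bracket: 0.01<=p<0.05

Row totals [56, 73], col totals [48, 34, 47], n=129
χ² = (25−20.84)²/20.84 + (8−14.76)²/14.76 + (23−20.40)²/20.40 + (23−27.16)²/27.16 + (26−19.24)²/19.24 + (24−26.60)²/26.60 = 7.5244
df = 2
p-value (upper-tail) = 0.02323
→ bracket: 0.01<=p<0.05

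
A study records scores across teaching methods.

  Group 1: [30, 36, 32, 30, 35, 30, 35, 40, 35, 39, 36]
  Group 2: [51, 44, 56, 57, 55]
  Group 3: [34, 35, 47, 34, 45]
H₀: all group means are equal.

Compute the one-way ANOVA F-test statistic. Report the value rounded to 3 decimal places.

test statistic = 25.706

Group means [34.36, 52.60, 39.00], grand mean 39.810
SSB = Σnᵢ(x̄ᵢ−x̄)² = 1147.493; SSW = ΣΣ(x−x̄ᵢ)² = 401.745
MSB = 1147.493/2 = 573.7463; MSW = 401.745/18 = 22.3192
F = MSB/MSW = 25.7064
df = (2, 18)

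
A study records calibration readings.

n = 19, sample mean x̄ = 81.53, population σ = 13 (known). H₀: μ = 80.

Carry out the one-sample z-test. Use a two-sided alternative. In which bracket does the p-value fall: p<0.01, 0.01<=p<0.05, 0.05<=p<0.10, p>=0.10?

p-value bracket: p>=0.10

SE = σ/√n = 13/√19 = 2.9824
z = (x̄−μ₀)/SE = (81.53−80)/2.9824 = 0.5130
p-value (two-sided) = 0.60795
→ bracket: p>=0.10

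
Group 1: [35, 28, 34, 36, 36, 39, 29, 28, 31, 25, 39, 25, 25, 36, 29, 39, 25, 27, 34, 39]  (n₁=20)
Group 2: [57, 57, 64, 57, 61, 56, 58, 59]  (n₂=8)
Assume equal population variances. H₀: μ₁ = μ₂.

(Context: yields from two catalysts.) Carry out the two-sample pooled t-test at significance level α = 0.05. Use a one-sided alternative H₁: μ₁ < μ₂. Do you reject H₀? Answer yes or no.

reject H₀: yes

x̄₁=31.950, s₁=5.296, n₁=20
x̄₂=58.625, s₂=2.669, n₂=8
s_p² = [19·5.296² + 7·2.669²]/26 = 22.4163
SE = √(s_p²·(1/20+1/8)) = 1.9806
t = (31.950−58.625)/1.9806 = -13.4680
df = 26
p-value (one-sided, H₁ less) = 0.00000
At α=0.05: p < α → reject H₀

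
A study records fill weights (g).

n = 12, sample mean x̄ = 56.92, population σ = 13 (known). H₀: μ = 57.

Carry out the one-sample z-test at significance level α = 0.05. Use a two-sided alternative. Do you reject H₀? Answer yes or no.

SE = σ/√n = 13/√12 = 3.7528
z = (x̄−μ₀)/SE = (56.92−57)/3.7528 = -0.0213
p-value (two-sided) = 0.98299
At α=0.05: p ≥ α → fail to reject H₀

reject H₀: no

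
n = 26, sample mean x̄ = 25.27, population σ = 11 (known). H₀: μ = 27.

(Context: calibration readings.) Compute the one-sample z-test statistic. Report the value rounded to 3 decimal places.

SE = σ/√n = 11/√26 = 2.1573
z = (x̄−μ₀)/SE = (25.27−27)/2.1573 = -0.8019

test statistic = -0.802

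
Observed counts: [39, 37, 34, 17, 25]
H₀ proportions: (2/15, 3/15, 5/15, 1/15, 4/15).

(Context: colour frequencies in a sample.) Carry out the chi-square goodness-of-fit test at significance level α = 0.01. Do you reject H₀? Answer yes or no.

n = 152; E_i = n·p_i = [20.27, 30.40, 50.67, 10.13, 40.53]
χ² = (39−20.27)²/20.27 + (37−30.40)²/30.40 + (34−50.67)²/50.67 + (17−10.13)²/10.13 + (25−40.53)²/40.53 = 34.8372
df = 4
p-value (upper-tail) = 0.00000
At α=0.01: p < α → reject H₀

reject H₀: yes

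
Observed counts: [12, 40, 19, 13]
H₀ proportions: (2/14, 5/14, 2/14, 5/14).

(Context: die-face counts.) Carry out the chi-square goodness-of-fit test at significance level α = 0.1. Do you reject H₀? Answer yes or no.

reject H₀: yes

n = 84; E_i = n·p_i = [12.00, 30.00, 12.00, 30.00]
χ² = (12−12.00)²/12.00 + (40−30.00)²/30.00 + (19−12.00)²/12.00 + (13−30.00)²/30.00 = 17.0500
df = 3
p-value (upper-tail) = 0.00069
At α=0.1: p < α → reject H₀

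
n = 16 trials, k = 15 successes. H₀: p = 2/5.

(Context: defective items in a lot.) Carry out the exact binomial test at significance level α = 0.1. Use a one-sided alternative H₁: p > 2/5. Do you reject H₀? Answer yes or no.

reject H₀: yes

Exact binomial: n=16, k=15, p₀=2/5=0.4000
P(X≥15) from Σ C(n,i)·p₀^i·(1−p₀)^(n−i)
p-value (one-sided, H₁ greater) = 0.00001
At α=0.1: p < α → reject H₀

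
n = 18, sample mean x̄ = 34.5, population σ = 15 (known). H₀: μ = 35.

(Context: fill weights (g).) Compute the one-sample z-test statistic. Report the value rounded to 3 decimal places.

test statistic = -0.141

SE = σ/√n = 15/√18 = 3.5355
z = (x̄−μ₀)/SE = (34.5−35)/3.5355 = -0.1414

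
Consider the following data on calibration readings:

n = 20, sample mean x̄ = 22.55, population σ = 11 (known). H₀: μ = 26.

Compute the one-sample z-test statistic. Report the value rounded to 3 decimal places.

test statistic = -1.403

SE = σ/√n = 11/√20 = 2.4597
z = (x̄−μ₀)/SE = (22.55−26)/2.4597 = -1.4026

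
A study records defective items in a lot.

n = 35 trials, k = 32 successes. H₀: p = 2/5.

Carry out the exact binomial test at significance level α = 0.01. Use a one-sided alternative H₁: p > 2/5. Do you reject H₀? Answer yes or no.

reject H₀: yes

Exact binomial: n=35, k=32, p₀=2/5=0.4000
P(X≥32) from Σ C(n,i)·p₀^i·(1−p₀)^(n−i)
p-value (one-sided, H₁ greater) = 0.00000
At α=0.01: p < α → reject H₀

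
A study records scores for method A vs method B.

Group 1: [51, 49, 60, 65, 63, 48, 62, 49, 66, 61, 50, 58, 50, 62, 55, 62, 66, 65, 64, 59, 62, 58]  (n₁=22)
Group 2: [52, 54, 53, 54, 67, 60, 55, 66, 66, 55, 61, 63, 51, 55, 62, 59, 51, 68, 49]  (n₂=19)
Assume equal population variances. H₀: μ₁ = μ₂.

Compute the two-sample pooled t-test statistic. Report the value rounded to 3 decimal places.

test statistic = 0.240

x̄₁=58.409, s₁=6.208, n₁=22
x̄₂=57.947, s₂=6.069, n₂=19
s_p² = [21·6.208² + 18·6.069²]/39 = 37.7504
SE = √(s_p²·(1/22+1/19)) = 1.9243
t = (58.409−57.947)/1.9243 = 0.2399
df = 39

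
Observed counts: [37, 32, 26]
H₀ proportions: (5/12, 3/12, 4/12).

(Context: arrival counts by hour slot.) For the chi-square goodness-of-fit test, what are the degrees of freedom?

df = k − 1 = 3 − 1 = 2

degrees of freedom = 2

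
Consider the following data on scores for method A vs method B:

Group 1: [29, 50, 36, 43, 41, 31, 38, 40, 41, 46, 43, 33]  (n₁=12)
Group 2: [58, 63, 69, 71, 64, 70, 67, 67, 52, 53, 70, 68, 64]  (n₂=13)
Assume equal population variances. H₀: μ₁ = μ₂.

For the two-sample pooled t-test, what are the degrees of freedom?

df = n₁ + n₂ − 2 = 12 + 13 − 2 = 23

degrees of freedom = 23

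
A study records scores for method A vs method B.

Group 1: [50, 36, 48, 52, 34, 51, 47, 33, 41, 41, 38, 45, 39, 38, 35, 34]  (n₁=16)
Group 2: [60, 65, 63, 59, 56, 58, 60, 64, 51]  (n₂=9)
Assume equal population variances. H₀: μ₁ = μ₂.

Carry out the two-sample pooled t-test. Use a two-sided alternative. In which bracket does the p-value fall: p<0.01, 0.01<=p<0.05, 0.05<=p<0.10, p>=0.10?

p-value bracket: p<0.01

x̄₁=41.375, s₁=6.561, n₁=16
x̄₂=59.556, s₂=4.333, n₂=9
s_p² = [15·6.561² + 8·4.333²]/23 = 34.6075
SE = √(s_p²·(1/16+1/9)) = 2.4512
t = (41.375−59.556)/2.4512 = -7.4171
df = 23
p-value (two-sided) = 0.00000
→ bracket: p<0.01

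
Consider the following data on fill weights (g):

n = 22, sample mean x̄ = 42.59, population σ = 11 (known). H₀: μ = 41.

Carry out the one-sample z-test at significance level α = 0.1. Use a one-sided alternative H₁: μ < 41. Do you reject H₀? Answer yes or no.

reject H₀: no

SE = σ/√n = 11/√22 = 2.3452
z = (x̄−μ₀)/SE = (42.59−41)/2.3452 = 0.6780
p-value (one-sided, H₁ less) = 0.75111
At α=0.1: p ≥ α → fail to reject H₀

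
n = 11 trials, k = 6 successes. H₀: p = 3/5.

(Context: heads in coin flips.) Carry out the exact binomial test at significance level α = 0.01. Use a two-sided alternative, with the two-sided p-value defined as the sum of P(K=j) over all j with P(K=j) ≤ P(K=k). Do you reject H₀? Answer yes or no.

reject H₀: no

Exact binomial: n=11, k=6, p₀=3/5=0.6000
P(X=j) = C(n,j)·p₀^j·(1−p₀)^(n−j); p = Σ P(X=j) over j with P(X=j) ≤ P(X=6)
p-value (two-sided) = 0.76351
At α=0.01: p ≥ α → fail to reject H₀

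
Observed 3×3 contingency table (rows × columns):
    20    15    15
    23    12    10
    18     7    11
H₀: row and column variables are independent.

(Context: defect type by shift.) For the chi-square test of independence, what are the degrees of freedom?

df = (r−1)(c−1) = (3−1)·(3−1) = 4

degrees of freedom = 4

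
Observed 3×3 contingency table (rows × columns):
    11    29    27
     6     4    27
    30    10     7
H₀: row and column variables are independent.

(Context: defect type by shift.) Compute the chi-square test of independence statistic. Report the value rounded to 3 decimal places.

Row totals [67, 37, 47], col totals [47, 43, 61], n=151
χ² = (11−20.85)²/20.85 + (29−19.08)²/19.08 + (27−27.07)²/27.07 + (6−11.52)²/11.52 + (4−10.54)²/10.54 + (27−14.95)²/14.95 + (30−14.63)²/14.63 + (10−13.38)²/13.38 + (7−18.99)²/18.99 = 50.8050
df = 4

test statistic = 50.805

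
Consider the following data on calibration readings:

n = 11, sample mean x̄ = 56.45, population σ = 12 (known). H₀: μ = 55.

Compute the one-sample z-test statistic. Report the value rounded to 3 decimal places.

test statistic = 0.401

SE = σ/√n = 12/√11 = 3.6181
z = (x̄−μ₀)/SE = (56.45−55)/3.6181 = 0.4008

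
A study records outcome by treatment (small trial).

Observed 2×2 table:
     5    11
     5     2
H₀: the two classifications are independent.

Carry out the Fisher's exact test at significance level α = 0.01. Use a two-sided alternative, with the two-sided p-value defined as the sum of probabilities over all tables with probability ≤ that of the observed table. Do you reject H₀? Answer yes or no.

reject H₀: no

Margins: r₁=16, r₂=7, c₁=10, c₂=13, n=23
p_obs = C(16,5)·C(7,5)/C(23,10); sum pmf over tables with pmf ≤ p_obs
p-value (two-sided) = 0.16880
At α=0.01: p ≥ α → fail to reject H₀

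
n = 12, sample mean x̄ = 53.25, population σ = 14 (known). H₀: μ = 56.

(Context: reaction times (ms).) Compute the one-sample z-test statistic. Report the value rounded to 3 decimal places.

test statistic = -0.680

SE = σ/√n = 14/√12 = 4.0415
z = (x̄−μ₀)/SE = (53.25−56)/4.0415 = -0.6804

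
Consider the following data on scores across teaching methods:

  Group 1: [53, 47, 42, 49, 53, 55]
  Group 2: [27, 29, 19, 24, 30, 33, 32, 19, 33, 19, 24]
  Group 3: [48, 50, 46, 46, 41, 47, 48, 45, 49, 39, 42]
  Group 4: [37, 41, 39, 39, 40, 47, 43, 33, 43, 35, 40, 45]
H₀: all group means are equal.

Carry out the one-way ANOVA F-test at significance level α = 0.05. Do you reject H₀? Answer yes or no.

Group means [49.83, 26.27, 45.55, 40.17], grand mean 39.275
SSB = Σnᵢ(x̄ᵢ−x̄)² = 2970.566; SSW = ΣΣ(x−x̄ᵢ)² = 731.409
MSB = 2970.566/3 = 990.1886; MSW = 731.409/36 = 20.3169
F = MSB/MSW = 48.7371
df = (3, 36)
p-value (upper-tail) = 0.00000
At α=0.05: p < α → reject H₀

reject H₀: yes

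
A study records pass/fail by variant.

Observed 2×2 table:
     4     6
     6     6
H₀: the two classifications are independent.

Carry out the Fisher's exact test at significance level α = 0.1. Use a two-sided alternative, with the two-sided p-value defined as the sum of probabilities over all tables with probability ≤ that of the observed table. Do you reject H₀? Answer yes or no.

Margins: r₁=10, r₂=12, c₁=10, c₂=12, n=22
p_obs = C(10,4)·C(12,6)/C(22,10); sum pmf over tables with pmf ≤ p_obs
p-value (two-sided) = 0.69136
At α=0.1: p ≥ α → fail to reject H₀

reject H₀: no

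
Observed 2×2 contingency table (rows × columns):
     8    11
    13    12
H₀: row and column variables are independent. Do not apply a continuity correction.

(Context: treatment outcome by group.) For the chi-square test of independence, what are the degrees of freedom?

degrees of freedom = 1

df = (r−1)(c−1) = (2−1)·(2−1) = 1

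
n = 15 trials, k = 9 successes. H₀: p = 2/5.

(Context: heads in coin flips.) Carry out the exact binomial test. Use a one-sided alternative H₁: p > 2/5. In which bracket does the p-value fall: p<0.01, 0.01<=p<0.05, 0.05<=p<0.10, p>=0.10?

p-value bracket: 0.05<=p<0.10

Exact binomial: n=15, k=9, p₀=2/5=0.4000
P(X≥9) from Σ C(n,i)·p₀^i·(1−p₀)^(n−i)
p-value (one-sided, H₁ greater) = 0.09505
→ bracket: 0.05<=p<0.10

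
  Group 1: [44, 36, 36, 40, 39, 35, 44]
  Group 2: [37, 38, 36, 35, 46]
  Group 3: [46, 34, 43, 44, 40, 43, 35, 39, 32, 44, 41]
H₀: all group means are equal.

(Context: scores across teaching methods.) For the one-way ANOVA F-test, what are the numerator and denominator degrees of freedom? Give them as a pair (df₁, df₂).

k = 3 groups, N = 23 total
df = (k−1, N−k) = (3−1, 23−3) = (2, 20)

degrees of freedom = [2, 20]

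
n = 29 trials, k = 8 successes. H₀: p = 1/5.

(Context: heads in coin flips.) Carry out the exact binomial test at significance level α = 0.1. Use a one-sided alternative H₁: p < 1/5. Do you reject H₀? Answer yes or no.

Exact binomial: n=29, k=8, p₀=1/5=0.2000
P(X≤8) from Σ C(n,i)·p₀^i·(1−p₀)^(n−i)
p-value (one-sided, H₁ less) = 0.89162
At α=0.1: p ≥ α → fail to reject H₀

reject H₀: no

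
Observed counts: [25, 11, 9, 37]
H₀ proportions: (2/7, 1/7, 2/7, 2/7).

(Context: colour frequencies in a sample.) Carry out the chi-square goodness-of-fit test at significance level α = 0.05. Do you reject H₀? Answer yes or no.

reject H₀: yes

n = 82; E_i = n·p_i = [23.43, 11.71, 23.43, 23.43]
χ² = (25−23.43)²/23.43 + (11−11.71)²/11.71 + (9−23.43)²/23.43 + (37−23.43)²/23.43 = 16.8963
df = 3
p-value (upper-tail) = 0.00074
At α=0.05: p < α → reject H₀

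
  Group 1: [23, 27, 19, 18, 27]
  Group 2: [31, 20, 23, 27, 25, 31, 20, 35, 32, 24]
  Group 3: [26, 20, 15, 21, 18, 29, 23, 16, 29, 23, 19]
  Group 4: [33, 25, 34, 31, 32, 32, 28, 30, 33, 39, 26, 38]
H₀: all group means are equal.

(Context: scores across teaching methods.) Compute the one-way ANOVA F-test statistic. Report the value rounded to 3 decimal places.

test statistic = 9.864

Group means [22.80, 26.80, 21.73, 31.75], grand mean 26.368
SSB = Σnᵢ(x̄ᵢ−x̄)² = 650.010; SSW = ΣΣ(x−x̄ᵢ)² = 746.832
MSB = 650.010/3 = 216.6701; MSW = 746.832/34 = 21.9656
F = MSB/MSW = 9.8640
df = (3, 34)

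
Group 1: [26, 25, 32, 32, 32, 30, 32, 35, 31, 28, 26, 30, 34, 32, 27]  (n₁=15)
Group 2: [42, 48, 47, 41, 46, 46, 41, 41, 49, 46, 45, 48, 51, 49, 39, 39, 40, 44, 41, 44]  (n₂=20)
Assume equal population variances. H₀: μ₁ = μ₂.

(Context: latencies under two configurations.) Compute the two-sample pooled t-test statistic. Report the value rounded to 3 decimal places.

test statistic = -12.134

x̄₁=30.133, s₁=3.067, n₁=15
x̄₂=44.350, s₂=3.675, n₂=20
s_p² = [14·3.067² + 19·3.675²]/33 = 11.7662
SE = √(s_p²·(1/15+1/20)) = 1.1716
t = (30.133−44.350)/1.1716 = -12.1341
df = 33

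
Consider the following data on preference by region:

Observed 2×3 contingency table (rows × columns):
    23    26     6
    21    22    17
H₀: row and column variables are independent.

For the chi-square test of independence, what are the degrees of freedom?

df = (r−1)(c−1) = (2−1)·(3−1) = 2

degrees of freedom = 2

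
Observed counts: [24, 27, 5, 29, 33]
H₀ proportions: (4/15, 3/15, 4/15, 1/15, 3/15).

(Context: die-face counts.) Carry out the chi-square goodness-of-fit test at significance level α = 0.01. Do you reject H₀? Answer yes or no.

n = 118; E_i = n·p_i = [31.47, 23.60, 31.47, 7.87, 23.60]
χ² = (24−31.47)²/31.47 + (27−23.60)²/23.60 + (5−31.47)²/31.47 + (29−7.87)²/7.87 + (33−23.60)²/23.60 = 85.0403
df = 4
p-value (upper-tail) = 0.00000
At α=0.01: p < α → reject H₀

reject H₀: yes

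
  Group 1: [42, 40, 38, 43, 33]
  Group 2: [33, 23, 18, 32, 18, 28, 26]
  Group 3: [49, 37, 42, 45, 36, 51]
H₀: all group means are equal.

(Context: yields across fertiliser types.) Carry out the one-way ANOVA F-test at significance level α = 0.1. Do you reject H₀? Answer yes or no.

Group means [39.20, 25.43, 43.33], grand mean 35.222
SSB = Σnᵢ(x̄ᵢ−x̄)² = 1145.263; SSW = ΣΣ(x−x̄ᵢ)² = 475.848
MSB = 1145.263/2 = 572.6317; MSW = 475.848/15 = 31.7232
F = MSB/MSW = 18.0509
df = (2, 15)
p-value (upper-tail) = 0.00010
At α=0.1: p < α → reject H₀

reject H₀: yes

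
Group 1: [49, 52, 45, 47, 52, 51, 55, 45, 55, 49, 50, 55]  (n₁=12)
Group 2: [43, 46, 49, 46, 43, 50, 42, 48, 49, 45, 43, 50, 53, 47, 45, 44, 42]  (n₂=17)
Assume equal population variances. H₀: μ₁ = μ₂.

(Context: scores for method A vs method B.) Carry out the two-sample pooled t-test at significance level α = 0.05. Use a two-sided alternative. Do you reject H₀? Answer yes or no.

x̄₁=50.417, s₁=3.605, n₁=12
x̄₂=46.176, s₂=3.245, n₂=17
s_p² = [11·3.605² + 16·3.245²]/27 = 11.5329
SE = √(s_p²·(1/12+1/17)) = 1.2804
t = (50.417−46.176)/1.2804 = 3.3116
df = 27
p-value (two-sided) = 0.00264
At α=0.05: p < α → reject H₀

reject H₀: yes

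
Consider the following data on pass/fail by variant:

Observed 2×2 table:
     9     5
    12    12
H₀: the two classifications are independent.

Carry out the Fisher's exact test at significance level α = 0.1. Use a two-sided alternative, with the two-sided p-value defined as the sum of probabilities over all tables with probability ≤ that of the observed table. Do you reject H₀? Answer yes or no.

Margins: r₁=14, r₂=24, c₁=21, c₂=17, n=38
p_obs = C(14,9)·C(24,12)/C(38,21); sum pmf over tables with pmf ≤ p_obs
p-value (two-sided) = 0.50568
At α=0.1: p ≥ α → fail to reject H₀

reject H₀: no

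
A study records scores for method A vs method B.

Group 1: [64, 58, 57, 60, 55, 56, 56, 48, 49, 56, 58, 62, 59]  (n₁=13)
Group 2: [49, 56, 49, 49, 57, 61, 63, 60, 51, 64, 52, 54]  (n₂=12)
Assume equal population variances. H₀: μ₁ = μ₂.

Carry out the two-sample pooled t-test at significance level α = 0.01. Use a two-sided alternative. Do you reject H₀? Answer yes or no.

reject H₀: no

x̄₁=56.769, s₁=4.475, n₁=13
x̄₂=55.417, s₂=5.583, n₂=12
s_p² = [12·4.475² + 11·5.583²]/23 = 25.3576
SE = √(s_p²·(1/13+1/12)) = 2.0159
t = (56.769−55.417)/2.0159 = 0.6710
df = 23
p-value (two-sided) = 0.50893
At α=0.01: p ≥ α → fail to reject H₀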